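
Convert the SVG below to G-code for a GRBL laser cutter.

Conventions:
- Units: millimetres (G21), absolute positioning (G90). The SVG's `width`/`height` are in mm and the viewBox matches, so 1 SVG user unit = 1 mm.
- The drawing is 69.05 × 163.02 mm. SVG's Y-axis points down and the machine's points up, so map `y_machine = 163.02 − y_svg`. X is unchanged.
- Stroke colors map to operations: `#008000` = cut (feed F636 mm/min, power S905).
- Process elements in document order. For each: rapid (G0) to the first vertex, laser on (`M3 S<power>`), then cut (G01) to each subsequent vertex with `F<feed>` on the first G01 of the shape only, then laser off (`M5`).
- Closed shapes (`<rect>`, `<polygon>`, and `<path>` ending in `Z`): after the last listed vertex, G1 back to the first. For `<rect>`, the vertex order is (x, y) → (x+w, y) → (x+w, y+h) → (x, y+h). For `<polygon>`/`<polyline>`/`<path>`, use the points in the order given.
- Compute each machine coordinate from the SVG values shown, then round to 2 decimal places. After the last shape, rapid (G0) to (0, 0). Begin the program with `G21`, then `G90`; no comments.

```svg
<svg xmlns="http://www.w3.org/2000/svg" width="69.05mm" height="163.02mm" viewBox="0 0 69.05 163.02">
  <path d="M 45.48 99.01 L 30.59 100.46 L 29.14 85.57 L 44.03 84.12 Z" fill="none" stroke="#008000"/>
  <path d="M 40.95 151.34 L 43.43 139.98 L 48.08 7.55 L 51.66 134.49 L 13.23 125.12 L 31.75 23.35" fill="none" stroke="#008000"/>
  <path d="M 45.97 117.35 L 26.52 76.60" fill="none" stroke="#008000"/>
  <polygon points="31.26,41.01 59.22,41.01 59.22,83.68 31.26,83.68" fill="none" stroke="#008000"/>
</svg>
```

Since the viewBox matches the mm dimensions, user units are millimetres directly. The only transform is the Y-flip y_m = 163.02 − y_svg.

Shape 1 is a regular polygon drawn with `<path>`. Its stroke #008000 means cut at S905, F636. After flipping Y the toolpath is (45.48,64.01) → (30.59,62.56) → (29.14,77.45) → (44.03,78.90) → (45.48,64.01), returning to the start.

Shape 2 is a open polyline drawn with `<path>`. Its stroke #008000 means cut at S905, F636. After flipping Y the toolpath is (40.95,11.68) → (43.43,23.04) → (48.08,155.47) → (51.66,28.53) → (13.23,37.90) → (31.75,139.67).

Shape 3 is a line segment drawn with `<path>`. Its stroke #008000 means cut at S905, F636. After flipping Y the toolpath is (45.97,45.67) → (26.52,86.42).

Shape 4 is a rectangle drawn with `<polygon>`. Its stroke #008000 means cut at S905, F636. After flipping Y the toolpath is (31.26,122.01) → (59.22,122.01) → (59.22,79.34) → (31.26,79.34) → (31.26,122.01), returning to the start.

G21
G90
G0 X45.48 Y64.01
M3 S905
G01 X30.59 Y62.56 F636
G01 X29.14 Y77.45
G01 X44.03 Y78.90
G01 X45.48 Y64.01
M5
G0 X40.95 Y11.68
M3 S905
G01 X43.43 Y23.04 F636
G01 X48.08 Y155.47
G01 X51.66 Y28.53
G01 X13.23 Y37.90
G01 X31.75 Y139.67
M5
G0 X45.97 Y45.67
M3 S905
G01 X26.52 Y86.42 F636
M5
G0 X31.26 Y122.01
M3 S905
G01 X59.22 Y122.01 F636
G01 X59.22 Y79.34
G01 X31.26 Y79.34
G01 X31.26 Y122.01
M5
G0 X0.00 Y0.00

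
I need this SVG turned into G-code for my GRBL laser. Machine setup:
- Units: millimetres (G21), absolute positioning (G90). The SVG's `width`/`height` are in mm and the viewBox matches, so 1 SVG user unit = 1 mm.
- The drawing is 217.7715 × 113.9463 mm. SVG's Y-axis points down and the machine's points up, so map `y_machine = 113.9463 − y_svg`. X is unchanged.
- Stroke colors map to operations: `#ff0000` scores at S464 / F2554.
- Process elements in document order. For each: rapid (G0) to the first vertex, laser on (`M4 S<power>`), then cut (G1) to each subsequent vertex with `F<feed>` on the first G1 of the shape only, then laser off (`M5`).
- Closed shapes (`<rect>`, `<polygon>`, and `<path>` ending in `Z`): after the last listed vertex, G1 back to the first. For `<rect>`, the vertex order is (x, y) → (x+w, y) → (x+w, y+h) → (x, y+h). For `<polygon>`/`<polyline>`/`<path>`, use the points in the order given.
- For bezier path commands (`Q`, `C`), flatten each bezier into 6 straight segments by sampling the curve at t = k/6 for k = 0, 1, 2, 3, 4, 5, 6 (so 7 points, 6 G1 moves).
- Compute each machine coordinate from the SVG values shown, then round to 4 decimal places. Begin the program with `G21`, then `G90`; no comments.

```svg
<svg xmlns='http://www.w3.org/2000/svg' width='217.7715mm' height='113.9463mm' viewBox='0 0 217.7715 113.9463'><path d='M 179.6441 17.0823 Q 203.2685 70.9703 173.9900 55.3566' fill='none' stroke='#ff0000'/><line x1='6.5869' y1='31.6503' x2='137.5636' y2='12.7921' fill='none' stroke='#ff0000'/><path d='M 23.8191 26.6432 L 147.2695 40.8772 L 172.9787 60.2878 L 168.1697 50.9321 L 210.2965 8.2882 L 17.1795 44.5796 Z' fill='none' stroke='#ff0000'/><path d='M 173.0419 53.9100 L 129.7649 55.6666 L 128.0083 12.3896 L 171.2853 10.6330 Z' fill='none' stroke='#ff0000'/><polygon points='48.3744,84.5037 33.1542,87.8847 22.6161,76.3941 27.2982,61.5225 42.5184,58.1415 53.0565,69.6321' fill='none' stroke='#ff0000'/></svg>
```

Since the viewBox matches the mm dimensions, user units are millimetres directly. The only transform is the Y-flip y_m = 113.9463 − y_svg.

Shape 1 is a quadratic bezier drawn with `<path>`. Its stroke #ff0000 means score at S464, F2554. After flipping Y the toolpath is (179.6441,96.8640) → (186.0494,80.8319) → (189.5156,68.6611) → (190.0428,60.3514) → (187.6309,55.9030) → (182.2800,55.3157) → (173.9900,58.5897).

Shape 2 is a line segment drawn with `<line>`. Its stroke #ff0000 means score at S464, F2554. After flipping Y the toolpath is (6.5869,82.2960) → (137.5636,101.1542).

Shape 3 is a closed polygon drawn with `<path>`. Its stroke #ff0000 means score at S464, F2554. After flipping Y the toolpath is (23.8191,87.3031) → (147.2695,73.0691) → (172.9787,53.6585) → (168.1697,63.0142) → (210.2965,105.6581) → (17.1795,69.3667) → (23.8191,87.3031), returning to the start.

Shape 4 is a regular polygon drawn with `<path>`. Its stroke #ff0000 means score at S464, F2554. After flipping Y the toolpath is (173.0419,60.0363) → (129.7649,58.2797) → (128.0083,101.5567) → (171.2853,103.3133) → (173.0419,60.0363), returning to the start.

Shape 5 is a regular polygon drawn with `<polygon>`. Its stroke #ff0000 means score at S464, F2554. After flipping Y the toolpath is (48.3744,29.4426) → (33.1542,26.0616) → (22.6161,37.5522) → (27.2982,52.4238) → (42.5184,55.8048) → (53.0565,44.3142) → (48.3744,29.4426), returning to the start.

G21
G90
G0 X179.6441 Y96.8640
M4 S464
G1 X186.0494 Y80.8319 F2554
G1 X189.5156 Y68.6611
G1 X190.0428 Y60.3514
G1 X187.6309 Y55.9030
G1 X182.2800 Y55.3157
G1 X173.9900 Y58.5897
M5
G0 X6.5869 Y82.2960
M4 S464
G1 X137.5636 Y101.1542 F2554
M5
G0 X23.8191 Y87.3031
M4 S464
G1 X147.2695 Y73.0691 F2554
G1 X172.9787 Y53.6585
G1 X168.1697 Y63.0142
G1 X210.2965 Y105.6581
G1 X17.1795 Y69.3667
G1 X23.8191 Y87.3031
M5
G0 X173.0419 Y60.0363
M4 S464
G1 X129.7649 Y58.2797 F2554
G1 X128.0083 Y101.5567
G1 X171.2853 Y103.3133
G1 X173.0419 Y60.0363
M5
G0 X48.3744 Y29.4426
M4 S464
G1 X33.1542 Y26.0616 F2554
G1 X22.6161 Y37.5522
G1 X27.2982 Y52.4238
G1 X42.5184 Y55.8048
G1 X53.0565 Y44.3142
G1 X48.3744 Y29.4426
M5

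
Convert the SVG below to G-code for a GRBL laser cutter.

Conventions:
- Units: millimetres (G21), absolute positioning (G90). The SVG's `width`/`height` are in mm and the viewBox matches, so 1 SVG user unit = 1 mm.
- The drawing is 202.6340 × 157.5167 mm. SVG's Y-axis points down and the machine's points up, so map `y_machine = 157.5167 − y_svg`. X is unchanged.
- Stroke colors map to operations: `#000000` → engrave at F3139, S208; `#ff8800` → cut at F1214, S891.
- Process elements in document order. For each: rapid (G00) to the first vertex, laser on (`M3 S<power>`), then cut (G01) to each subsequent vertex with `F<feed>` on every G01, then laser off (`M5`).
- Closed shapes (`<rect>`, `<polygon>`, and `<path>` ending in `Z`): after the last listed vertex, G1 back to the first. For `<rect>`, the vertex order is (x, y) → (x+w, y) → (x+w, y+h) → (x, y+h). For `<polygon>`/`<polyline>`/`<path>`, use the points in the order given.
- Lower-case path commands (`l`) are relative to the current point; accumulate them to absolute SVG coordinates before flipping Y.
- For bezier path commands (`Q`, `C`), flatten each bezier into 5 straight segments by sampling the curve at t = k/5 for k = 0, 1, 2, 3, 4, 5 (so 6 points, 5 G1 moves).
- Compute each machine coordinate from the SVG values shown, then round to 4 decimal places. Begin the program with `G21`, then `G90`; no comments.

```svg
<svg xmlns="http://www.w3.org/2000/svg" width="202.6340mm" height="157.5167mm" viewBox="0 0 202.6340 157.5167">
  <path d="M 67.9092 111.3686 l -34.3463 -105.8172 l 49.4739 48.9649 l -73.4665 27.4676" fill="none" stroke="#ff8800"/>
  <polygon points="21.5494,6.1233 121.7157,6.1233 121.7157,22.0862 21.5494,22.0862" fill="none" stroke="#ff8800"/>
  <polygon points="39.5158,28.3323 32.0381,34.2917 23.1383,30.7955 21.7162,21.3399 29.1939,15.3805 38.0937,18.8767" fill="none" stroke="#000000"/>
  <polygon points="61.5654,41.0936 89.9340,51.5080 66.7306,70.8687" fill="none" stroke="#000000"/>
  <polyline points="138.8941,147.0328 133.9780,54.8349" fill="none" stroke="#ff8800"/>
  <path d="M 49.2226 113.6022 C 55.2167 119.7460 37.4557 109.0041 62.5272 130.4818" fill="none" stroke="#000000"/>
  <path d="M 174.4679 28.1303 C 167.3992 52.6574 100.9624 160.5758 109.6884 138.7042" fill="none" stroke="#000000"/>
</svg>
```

G21
G90
G00 X67.9092 Y46.1481
M3 S891
G01 X33.5629 Y151.9653 F1214
G01 X83.0368 Y103.0004 F1214
G01 X9.5703 Y75.5328 F1214
M5
G00 X21.5494 Y151.3934
M3 S891
G01 X121.7157 Y151.3934 F1214
G01 X121.7157 Y135.4305 F1214
G01 X21.5494 Y135.4305 F1214
G01 X21.5494 Y151.3934 F1214
M5
G00 X39.5158 Y129.1844
M3 S208
G01 X32.0381 Y123.2250 F3139
G01 X23.1383 Y126.7212 F3139
G01 X21.7162 Y136.1768 F3139
G01 X29.1939 Y142.1362 F3139
G01 X38.0937 Y138.6400 F3139
G01 X39.5158 Y129.1844 F3139
M5
G00 X61.5654 Y116.4231
M3 S208
G01 X89.9340 Y106.0087 F3139
G01 X66.7306 Y86.6480 F3139
G01 X61.5654 Y116.4231 F3139
M5
G00 X138.8941 Y10.4839
M3 S891
G01 X133.9780 Y102.6818 F1214
M5
G00 X49.2226 Y43.9145
M3 S208
G01 X50.5011 Y41.8617 F3139
G01 X49.2747 Y41.5043 F3139
G01 X48.7394 Y40.4855 F3139
G01 X52.0915 Y36.4480 F3139
G01 X62.5272 Y27.0349 F3139
M5
G00 X174.4679 Y129.3864
M3 S208
G01 X164.1788 Y106.3686 F3139
G01 X146.0987 Y73.5697 F3139
G01 X126.6854 Y41.2222 F3139
G01 X112.3961 Y19.5589 F3139
G01 X109.6884 Y18.8125 F3139
M5

1 u = 1 mm; y_m = 157.5167 − y.

[1] `<path>` open polyline, #ff8800→cut S891 F1214: (67.9092,46.1481) → (33.5629,151.9653) → (83.0368,103.0004) → (9.5703,75.5328)

[2] `<polygon>` rectangle, #ff8800→cut S891 F1214: (21.5494,151.3934) → (121.7157,151.3934) → (121.7157,135.4305) → (21.5494,135.4305) → (21.5494,151.3934) (closed)

[3] `<polygon>` regular polygon, #000000→engrave S208 F3139: (39.5158,129.1844) → (32.0381,123.2250) → (23.1383,126.7212) → (21.7162,136.1768) → (29.1939,142.1362) → (38.0937,138.6400) → (39.5158,129.1844) (closed)

[4] `<polygon>` regular polygon, #000000→engrave S208 F3139: (61.5654,116.4231) → (89.9340,106.0087) → (66.7306,86.6480) → (61.5654,116.4231) (closed)

[5] `<polyline>` line segment, #ff8800→cut S891 F1214: (138.8941,10.4839) → (133.9780,102.6818)

[6] `<path>` cubic bezier, #000000→engrave S208 F3139: (49.2226,43.9145) → (50.5011,41.8617) → (49.2747,41.5043) → (48.7394,40.4855) → (52.0915,36.4480) → (62.5272,27.0349)

[7] `<path>` cubic bezier, #000000→engrave S208 F3139: (174.4679,129.3864) → (164.1788,106.3686) → (146.0987,73.5697) → (126.6854,41.2222) → (112.3961,19.5589) → (109.6884,18.8125)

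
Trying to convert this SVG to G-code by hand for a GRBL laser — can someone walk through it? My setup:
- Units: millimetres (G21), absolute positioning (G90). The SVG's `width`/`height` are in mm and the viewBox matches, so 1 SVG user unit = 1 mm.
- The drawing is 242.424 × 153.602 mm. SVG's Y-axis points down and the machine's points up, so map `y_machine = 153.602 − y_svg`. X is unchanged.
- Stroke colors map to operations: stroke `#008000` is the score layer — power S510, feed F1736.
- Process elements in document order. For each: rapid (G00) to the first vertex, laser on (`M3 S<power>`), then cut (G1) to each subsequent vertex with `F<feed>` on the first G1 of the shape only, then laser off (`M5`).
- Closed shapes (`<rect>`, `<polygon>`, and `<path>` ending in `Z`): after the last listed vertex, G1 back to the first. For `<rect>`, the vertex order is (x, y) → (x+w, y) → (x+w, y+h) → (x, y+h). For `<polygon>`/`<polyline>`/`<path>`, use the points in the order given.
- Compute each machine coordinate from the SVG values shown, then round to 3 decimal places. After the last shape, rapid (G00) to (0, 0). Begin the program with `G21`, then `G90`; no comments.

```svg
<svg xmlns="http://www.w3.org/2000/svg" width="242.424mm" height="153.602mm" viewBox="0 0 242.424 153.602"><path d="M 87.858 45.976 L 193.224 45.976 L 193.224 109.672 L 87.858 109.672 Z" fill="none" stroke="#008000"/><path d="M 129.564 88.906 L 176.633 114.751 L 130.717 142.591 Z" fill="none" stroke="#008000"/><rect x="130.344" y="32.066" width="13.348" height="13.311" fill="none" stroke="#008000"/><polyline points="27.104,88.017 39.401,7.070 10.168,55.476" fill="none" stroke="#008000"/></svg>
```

1 u = 1 mm; y_m = 153.602 − y.

[1] `<path>` rectangle, #008000→score S510 F1736: (87.858,107.626) → (193.224,107.626) → (193.224,43.930) → (87.858,43.930) → (87.858,107.626) (closed)

[2] `<path>` regular polygon, #008000→score S510 F1736: (129.564,64.696) → (176.633,38.851) → (130.717,11.011) → (129.564,64.696) (closed)

[3] `<rect>` rectangle, #008000→score S510 F1736: (130.344,121.536) → (143.692,121.536) → (143.692,108.225) → (130.344,108.225) → (130.344,121.536) (closed)

[4] `<polyline>` open polyline, #008000→score S510 F1736: (27.104,65.585) → (39.401,146.532) → (10.168,98.126)

G21
G90
G00 X87.858 Y107.626
M3 S510
G1 X193.224 Y107.626 F1736
G1 X193.224 Y43.930
G1 X87.858 Y43.930
G1 X87.858 Y107.626
M5
G00 X129.564 Y64.696
M3 S510
G1 X176.633 Y38.851 F1736
G1 X130.717 Y11.011
G1 X129.564 Y64.696
M5
G00 X130.344 Y121.536
M3 S510
G1 X143.692 Y121.536 F1736
G1 X143.692 Y108.225
G1 X130.344 Y108.225
G1 X130.344 Y121.536
M5
G00 X27.104 Y65.585
M3 S510
G1 X39.401 Y146.532 F1736
G1 X10.168 Y98.126
M5
G00 X0.000 Y0.000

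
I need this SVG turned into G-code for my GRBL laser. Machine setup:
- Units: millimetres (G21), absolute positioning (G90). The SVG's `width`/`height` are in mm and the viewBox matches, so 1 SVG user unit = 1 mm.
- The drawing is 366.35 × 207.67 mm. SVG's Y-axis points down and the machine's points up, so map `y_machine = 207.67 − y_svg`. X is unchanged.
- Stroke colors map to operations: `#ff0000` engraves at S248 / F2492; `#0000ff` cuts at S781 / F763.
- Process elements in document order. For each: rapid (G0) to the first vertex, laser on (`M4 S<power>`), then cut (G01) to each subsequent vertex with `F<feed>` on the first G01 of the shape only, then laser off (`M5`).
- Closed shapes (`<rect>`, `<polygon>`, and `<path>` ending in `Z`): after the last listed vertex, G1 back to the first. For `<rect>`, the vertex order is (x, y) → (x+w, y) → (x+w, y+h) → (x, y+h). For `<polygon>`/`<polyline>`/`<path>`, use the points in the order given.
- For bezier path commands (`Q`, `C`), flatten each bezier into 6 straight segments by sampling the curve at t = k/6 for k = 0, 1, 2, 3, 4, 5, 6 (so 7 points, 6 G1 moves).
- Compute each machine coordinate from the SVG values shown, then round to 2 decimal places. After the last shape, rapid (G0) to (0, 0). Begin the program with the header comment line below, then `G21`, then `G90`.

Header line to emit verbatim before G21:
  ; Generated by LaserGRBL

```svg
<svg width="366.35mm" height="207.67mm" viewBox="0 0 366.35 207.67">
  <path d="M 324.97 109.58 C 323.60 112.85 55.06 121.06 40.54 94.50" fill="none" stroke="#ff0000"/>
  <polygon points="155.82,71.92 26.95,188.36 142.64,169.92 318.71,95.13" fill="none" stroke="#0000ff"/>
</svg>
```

; Generated by LaserGRBL
G21
G90
G0 X324.97 Y98.09
M4 S248
G01 X304.43 Y96.23 F2492
G01 X253.85 Y94.64
G01 X187.69 Y94.44
G01 X120.43 Y96.73
G01 X66.56 Y102.60
G01 X40.54 Y113.17
M5
G0 X155.82 Y135.75
M4 S781
G01 X26.95 Y19.31 F763
G01 X142.64 Y37.75
G01 X318.71 Y112.54
G01 X155.82 Y135.75
M5
G0 X0.00 Y0.00

1 u = 1 mm; y_m = 207.67 − y.

[1] `<path>` cubic bezier, #ff0000→engrave S248 F2492: (324.97,98.09) → (304.43,96.23) → (253.85,94.64) → (187.69,94.44) → (120.43,96.73) → (66.56,102.60) → (40.54,113.17)

[2] `<polygon>` closed polygon, #0000ff→cut S781 F763: (155.82,135.75) → (26.95,19.31) → (142.64,37.75) → (318.71,112.54) → (155.82,135.75) (closed)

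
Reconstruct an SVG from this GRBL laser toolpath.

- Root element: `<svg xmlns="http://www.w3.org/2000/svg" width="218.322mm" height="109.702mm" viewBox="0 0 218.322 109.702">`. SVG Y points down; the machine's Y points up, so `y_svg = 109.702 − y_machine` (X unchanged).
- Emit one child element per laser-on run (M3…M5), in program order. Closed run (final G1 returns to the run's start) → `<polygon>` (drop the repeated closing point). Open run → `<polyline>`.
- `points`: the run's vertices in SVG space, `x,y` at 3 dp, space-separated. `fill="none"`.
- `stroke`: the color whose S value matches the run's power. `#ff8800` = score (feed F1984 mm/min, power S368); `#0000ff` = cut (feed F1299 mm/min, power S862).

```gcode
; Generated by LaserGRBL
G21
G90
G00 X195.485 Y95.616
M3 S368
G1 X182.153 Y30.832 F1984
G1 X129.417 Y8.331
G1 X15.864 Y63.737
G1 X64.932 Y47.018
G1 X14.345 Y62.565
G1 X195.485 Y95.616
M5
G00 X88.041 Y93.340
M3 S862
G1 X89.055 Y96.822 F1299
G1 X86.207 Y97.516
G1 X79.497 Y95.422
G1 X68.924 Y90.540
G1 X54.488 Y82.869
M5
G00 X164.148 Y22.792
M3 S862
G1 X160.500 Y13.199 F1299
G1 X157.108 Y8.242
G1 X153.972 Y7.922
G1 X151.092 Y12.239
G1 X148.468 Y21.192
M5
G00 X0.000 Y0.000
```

Each laser-on run becomes one SVG element. Flip Y back into SVG space with y_svg = 109.702 − y_machine.

Run 1: S368 ⇒ score layer `#ff8800`. The run returns to its start, so emit a `<polygon>` with points (Y-flipped): 195.485,14.086 182.153,78.870 129.417,101.371 15.864,45.965 64.932,62.684 14.345,47.137.

Run 2: the run's S862 means `#0000ff` (cut). The run is open, so emit a `<polyline>` with points (Y-flipped): 88.041,16.362 89.055,12.880 86.207,12.186 79.497,14.280 68.924,19.162 54.488,26.833.

Run 3: power S862 maps to stroke `#0000ff` (cut). The run is open, so emit a `<polyline>` with points (Y-flipped): 164.148,86.910 160.500,96.503 157.108,101.460 153.972,101.780 151.092,97.463 148.468,88.510.

<svg xmlns="http://www.w3.org/2000/svg" width="218.322mm" height="109.702mm" viewBox="0 0 218.322 109.702">
  <polygon points="195.485,14.086 182.153,78.870 129.417,101.371 15.864,45.965 64.932,62.684 14.345,47.137" fill="none" stroke="#ff8800"/>
  <polyline points="88.041,16.362 89.055,12.880 86.207,12.186 79.497,14.280 68.924,19.162 54.488,26.833" fill="none" stroke="#0000ff"/>
  <polyline points="164.148,86.910 160.500,96.503 157.108,101.460 153.972,101.780 151.092,97.463 148.468,88.510" fill="none" stroke="#0000ff"/>
</svg>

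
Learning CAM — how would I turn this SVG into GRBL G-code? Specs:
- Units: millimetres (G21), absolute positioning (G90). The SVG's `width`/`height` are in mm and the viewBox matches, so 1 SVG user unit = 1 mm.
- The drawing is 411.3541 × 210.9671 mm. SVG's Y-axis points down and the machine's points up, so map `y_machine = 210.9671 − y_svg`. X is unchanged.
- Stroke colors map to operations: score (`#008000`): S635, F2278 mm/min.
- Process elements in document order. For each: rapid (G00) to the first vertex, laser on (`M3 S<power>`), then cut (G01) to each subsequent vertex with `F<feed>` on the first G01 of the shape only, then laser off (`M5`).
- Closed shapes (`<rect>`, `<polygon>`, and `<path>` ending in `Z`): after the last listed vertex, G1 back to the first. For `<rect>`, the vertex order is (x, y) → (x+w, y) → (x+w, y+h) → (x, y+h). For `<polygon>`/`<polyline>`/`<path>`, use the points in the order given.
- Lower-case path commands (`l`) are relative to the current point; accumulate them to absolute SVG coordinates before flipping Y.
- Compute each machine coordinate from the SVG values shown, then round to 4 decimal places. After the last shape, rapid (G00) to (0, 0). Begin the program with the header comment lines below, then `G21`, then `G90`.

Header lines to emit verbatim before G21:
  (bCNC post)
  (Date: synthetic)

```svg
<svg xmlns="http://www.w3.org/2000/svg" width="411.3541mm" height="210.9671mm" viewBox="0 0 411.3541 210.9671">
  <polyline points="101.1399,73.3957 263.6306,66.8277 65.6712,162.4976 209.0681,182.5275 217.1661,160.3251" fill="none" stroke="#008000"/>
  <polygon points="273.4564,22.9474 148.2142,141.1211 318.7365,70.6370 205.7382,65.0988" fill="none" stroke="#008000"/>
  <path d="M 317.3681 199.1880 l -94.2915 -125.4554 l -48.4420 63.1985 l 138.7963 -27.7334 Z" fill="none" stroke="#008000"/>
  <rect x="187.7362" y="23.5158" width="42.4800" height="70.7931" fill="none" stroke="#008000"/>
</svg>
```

Since the viewBox matches the mm dimensions, user units are millimetres directly. The only transform is the Y-flip y_m = 210.9671 − y_svg.

Shape 1 is a open polyline drawn with `<polyline>`. Its stroke #008000 means score at S635, F2278. After flipping Y the toolpath is (101.1399,137.5714) → (263.6306,144.1394) → (65.6712,48.4695) → (209.0681,28.4396) → (217.1661,50.6420).

Shape 2 is a closed polygon drawn with `<polygon>`. Its stroke #008000 means score at S635, F2278. After flipping Y the toolpath is (273.4564,188.0197) → (148.2142,69.8460) → (318.7365,140.3301) → (205.7382,145.8683) → (273.4564,188.0197), returning to the start.

Shape 3 is a closed polygon drawn with `<path>`. Its stroke #008000 means score at S635, F2278. After flipping Y the toolpath is (317.3681,11.7791) → (223.0766,137.2345) → (174.6346,74.0360) → (313.4309,101.7694) → (317.3681,11.7791), returning to the start.

Shape 4 is a rectangle drawn with `<rect>`. Its stroke #008000 means score at S635, F2278. After flipping Y the toolpath is (187.7362,187.4513) → (230.2162,187.4513) → (230.2162,116.6582) → (187.7362,116.6582) → (187.7362,187.4513), returning to the start.

(bCNC post)
(Date: synthetic)
G21
G90
G00 X101.1399 Y137.5714
M3 S635
G01 X263.6306 Y144.1394 F2278
G01 X65.6712 Y48.4695
G01 X209.0681 Y28.4396
G01 X217.1661 Y50.6420
M5
G00 X273.4564 Y188.0197
M3 S635
G01 X148.2142 Y69.8460 F2278
G01 X318.7365 Y140.3301
G01 X205.7382 Y145.8683
G01 X273.4564 Y188.0197
M5
G00 X317.3681 Y11.7791
M3 S635
G01 X223.0766 Y137.2345 F2278
G01 X174.6346 Y74.0360
G01 X313.4309 Y101.7694
G01 X317.3681 Y11.7791
M5
G00 X187.7362 Y187.4513
M3 S635
G01 X230.2162 Y187.4513 F2278
G01 X230.2162 Y116.6582
G01 X187.7362 Y116.6582
G01 X187.7362 Y187.4513
M5
G00 X0.0000 Y0.0000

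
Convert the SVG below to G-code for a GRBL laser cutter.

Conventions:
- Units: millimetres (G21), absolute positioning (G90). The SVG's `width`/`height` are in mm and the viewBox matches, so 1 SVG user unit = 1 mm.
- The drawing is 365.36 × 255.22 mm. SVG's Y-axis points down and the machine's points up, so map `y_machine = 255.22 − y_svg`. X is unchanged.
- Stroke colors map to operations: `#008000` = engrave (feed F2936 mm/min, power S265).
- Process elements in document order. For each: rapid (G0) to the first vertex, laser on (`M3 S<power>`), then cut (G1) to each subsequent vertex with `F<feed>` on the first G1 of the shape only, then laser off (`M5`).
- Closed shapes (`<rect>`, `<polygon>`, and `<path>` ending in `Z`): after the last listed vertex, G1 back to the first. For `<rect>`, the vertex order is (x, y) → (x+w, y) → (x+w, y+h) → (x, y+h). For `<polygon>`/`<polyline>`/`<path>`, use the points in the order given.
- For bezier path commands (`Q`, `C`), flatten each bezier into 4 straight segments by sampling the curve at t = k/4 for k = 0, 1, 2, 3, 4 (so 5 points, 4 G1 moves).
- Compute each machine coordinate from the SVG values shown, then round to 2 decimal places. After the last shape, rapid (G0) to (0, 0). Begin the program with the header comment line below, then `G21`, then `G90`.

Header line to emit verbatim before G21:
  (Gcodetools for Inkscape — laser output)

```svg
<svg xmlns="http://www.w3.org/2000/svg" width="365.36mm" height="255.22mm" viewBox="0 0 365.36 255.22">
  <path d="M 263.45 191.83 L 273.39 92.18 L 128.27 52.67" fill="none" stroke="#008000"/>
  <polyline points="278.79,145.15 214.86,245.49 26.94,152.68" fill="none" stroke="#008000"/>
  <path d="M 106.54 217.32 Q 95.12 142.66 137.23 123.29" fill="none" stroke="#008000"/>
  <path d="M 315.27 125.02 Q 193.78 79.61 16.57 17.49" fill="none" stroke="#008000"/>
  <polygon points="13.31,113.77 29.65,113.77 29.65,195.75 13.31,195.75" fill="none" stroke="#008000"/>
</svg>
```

(Gcodetools for Inkscape — laser output)
G21
G90
G0 X263.45 Y63.39
M3 S265
G1 X273.39 Y163.04 F2936
G1 X128.27 Y202.55
M5
G0 X278.79 Y110.07
M3 S265
G1 X214.86 Y9.73 F2936
G1 X26.94 Y102.54
M5
G0 X106.54 Y37.90
M3 S265
G1 X104.18 Y71.77 F2936
G1 X108.50 Y98.74
G1 X119.52 Y118.79
G1 X137.23 Y131.93
M5
G0 X315.27 Y130.20
M3 S265
G1 X251.04 Y153.95 F2936
G1 X179.85 Y179.79
G1 X101.69 Y207.71
G1 X16.57 Y237.73
M5
G0 X13.31 Y141.45
M3 S265
G1 X29.65 Y141.45 F2936
G1 X29.65 Y59.47
G1 X13.31 Y59.47
G1 X13.31 Y141.45
M5
G0 X0.00 Y0.00

1 u = 1 mm; y_m = 255.22 − y.

[1] `<path>` open polyline, #008000→engrave S265 F2936: (263.45,63.39) → (273.39,163.04) → (128.27,202.55)

[2] `<polyline>` open polyline, #008000→engrave S265 F2936: (278.79,110.07) → (214.86,9.73) → (26.94,102.54)

[3] `<path>` quadratic bezier, #008000→engrave S265 F2936: (106.54,37.90) → (104.18,71.77) → (108.50,98.74) → (119.52,118.79) → (137.23,131.93)

[4] `<path>` quadratic bezier, #008000→engrave S265 F2936: (315.27,130.20) → (251.04,153.95) → (179.85,179.79) → (101.69,207.71) → (16.57,237.73)

[5] `<polygon>` rectangle, #008000→engrave S265 F2936: (13.31,141.45) → (29.65,141.45) → (29.65,59.47) → (13.31,59.47) → (13.31,141.45) (closed)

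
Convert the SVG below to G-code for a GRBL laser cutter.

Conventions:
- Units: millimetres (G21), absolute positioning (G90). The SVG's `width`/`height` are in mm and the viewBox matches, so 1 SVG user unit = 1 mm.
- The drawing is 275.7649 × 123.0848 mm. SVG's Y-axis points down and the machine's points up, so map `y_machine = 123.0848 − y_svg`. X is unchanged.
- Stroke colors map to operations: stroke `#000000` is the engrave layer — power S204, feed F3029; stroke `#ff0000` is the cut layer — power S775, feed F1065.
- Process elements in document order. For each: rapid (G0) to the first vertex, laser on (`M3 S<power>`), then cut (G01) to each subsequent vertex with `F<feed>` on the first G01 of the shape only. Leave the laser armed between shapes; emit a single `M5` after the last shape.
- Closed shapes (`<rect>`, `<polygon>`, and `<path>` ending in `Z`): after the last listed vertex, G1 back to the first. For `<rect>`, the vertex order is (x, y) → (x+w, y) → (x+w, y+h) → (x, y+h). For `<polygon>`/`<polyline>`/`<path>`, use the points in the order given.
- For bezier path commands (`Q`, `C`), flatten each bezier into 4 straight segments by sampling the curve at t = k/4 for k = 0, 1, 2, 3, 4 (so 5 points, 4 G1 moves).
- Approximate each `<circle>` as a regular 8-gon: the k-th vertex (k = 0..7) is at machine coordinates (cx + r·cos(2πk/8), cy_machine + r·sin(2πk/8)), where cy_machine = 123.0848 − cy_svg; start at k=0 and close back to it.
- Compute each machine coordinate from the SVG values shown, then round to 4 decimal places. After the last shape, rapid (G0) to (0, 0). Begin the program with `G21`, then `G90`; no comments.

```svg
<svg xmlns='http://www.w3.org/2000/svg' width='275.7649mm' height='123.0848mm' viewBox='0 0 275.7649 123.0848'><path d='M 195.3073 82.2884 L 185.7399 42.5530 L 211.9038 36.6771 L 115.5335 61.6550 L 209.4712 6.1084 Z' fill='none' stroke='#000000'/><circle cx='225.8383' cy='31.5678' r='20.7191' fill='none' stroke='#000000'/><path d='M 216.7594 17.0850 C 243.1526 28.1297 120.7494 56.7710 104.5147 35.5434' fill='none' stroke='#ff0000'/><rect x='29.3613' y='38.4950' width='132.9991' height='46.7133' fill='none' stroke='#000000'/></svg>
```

G21
G90
G0 X195.3073 Y40.7964
M3 S204
G01 X185.7399 Y80.5318 F3029
G01 X211.9038 Y86.4077
G01 X115.5335 Y61.4298
G01 X209.4712 Y116.9764
G01 X195.3073 Y40.7964
G0 X246.5574 Y91.5170
M3 S204
G01 X240.4889 Y106.1676 F3029
G01 X225.8383 Y112.2361
G01 X211.1877 Y106.1676
G01 X205.1192 Y91.5170
G01 X211.1877 Y76.8664
G01 X225.8383 Y70.7979
G01 X240.4889 Y76.8664
G01 X246.5574 Y91.5170
G0 X216.7594 Y105.9998
M3 S775
G01 X212.6388 Y95.4711 F1065
G01 X176.6225 Y84.6685
G01 X132.6135 Y79.9170
G01 X104.5147 Y87.5414
G0 X29.3613 Y84.5898
M3 S204
G01 X162.3604 Y84.5898 F3029
G01 X162.3604 Y37.8765
G01 X29.3613 Y37.8765
G01 X29.3613 Y84.5898
M5
G0 X0.0000 Y0.0000

viewBox `0 0 275.7649 123.0848` with mm width/height → 1 unit = 1 mm. Flip: y_m = 123.0848 − y_svg.

**Shape 1** — `<path>` closed polygon, stroke `#000000` → engrave (S204, F3029). Machine vertices: (195.3073,40.7964) → (185.7399,80.5318) → (211.9038,86.4077) → (115.5335,61.4298) → (209.4712,116.9764) → (195.3073,40.7964). Closed: final G1 returns to the first vertex.

**Shape 2** — `<circle>` circle, stroke `#000000` → engrave (S204, F3029). Machine vertices: (246.5574,91.5170) → (240.4889,106.1676) → (225.8383,112.2361) → (211.1877,106.1676) → (205.1192,91.5170) → (211.1877,76.8664) → (225.8383,70.7979) → (240.4889,76.8664) → (246.5574,91.5170). Closed: final G1 returns to the first vertex.

**Shape 3** — `<path>` cubic bezier, stroke `#ff0000` → cut (S775, F1065). Control points (SVG): P0=(216.7594,17.0850), P1=(243.1526,28.1297), P2=(120.7494,56.7710), P3=(104.5147,35.5434); sampled at t=k/4. Machine vertices: (216.7594,105.9998) → (212.6388,95.4711) → (176.6225,84.6685) → (132.6135,79.9170) → (104.5147,87.5414). Open path.

**Shape 4** — `<rect>` rectangle, stroke `#000000` → engrave (S204, F3029). Machine vertices: (29.3613,84.5898) → (162.3604,84.5898) → (162.3604,37.8765) → (29.3613,37.8765) → (29.3613,84.5898). Closed: final G1 returns to the first vertex.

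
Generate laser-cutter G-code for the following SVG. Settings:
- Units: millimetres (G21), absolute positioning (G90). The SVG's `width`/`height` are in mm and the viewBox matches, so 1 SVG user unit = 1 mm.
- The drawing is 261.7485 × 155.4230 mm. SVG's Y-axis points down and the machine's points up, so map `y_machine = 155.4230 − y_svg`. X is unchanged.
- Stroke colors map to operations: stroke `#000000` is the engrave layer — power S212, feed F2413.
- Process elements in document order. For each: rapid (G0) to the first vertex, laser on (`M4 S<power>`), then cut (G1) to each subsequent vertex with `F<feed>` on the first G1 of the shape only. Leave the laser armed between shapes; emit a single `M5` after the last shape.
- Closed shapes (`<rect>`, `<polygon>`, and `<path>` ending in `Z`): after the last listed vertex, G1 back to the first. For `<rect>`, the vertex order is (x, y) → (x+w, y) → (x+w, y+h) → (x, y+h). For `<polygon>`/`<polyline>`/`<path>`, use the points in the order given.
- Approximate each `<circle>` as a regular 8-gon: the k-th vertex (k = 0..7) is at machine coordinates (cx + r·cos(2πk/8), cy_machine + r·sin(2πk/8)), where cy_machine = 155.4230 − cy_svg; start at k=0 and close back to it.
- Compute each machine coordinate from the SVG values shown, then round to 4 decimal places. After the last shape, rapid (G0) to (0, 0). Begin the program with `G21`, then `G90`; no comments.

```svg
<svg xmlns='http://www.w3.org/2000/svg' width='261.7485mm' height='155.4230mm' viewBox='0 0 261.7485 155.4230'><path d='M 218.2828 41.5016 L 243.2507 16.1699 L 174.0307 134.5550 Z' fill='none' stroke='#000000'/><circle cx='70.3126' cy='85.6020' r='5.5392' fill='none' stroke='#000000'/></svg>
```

viewBox `0 0 261.7485 155.4230` with mm width/height → 1 unit = 1 mm. Flip: y_m = 155.4230 − y_svg.

**Shape 1** — `<path>` closed polygon, stroke `#000000` → engrave (S212, F2413). Machine vertices: (218.2828,113.9214) → (243.2507,139.2531) → (174.0307,20.8680) → (218.2828,113.9214). Closed: final G1 returns to the first vertex.

**Shape 2** — `<circle>` circle, stroke `#000000` → engrave (S212, F2413). Machine vertices: (75.8518,69.8210) → (74.2294,73.7378) → (70.3126,75.3602) → (66.3958,73.7378) → (64.7734,69.8210) → (66.3958,65.9042) → (70.3126,64.2818) → (74.2294,65.9042) → (75.8518,69.8210). Closed: final G1 returns to the first vertex.

G21
G90
G0 X218.2828 Y113.9214
M4 S212
G1 X243.2507 Y139.2531 F2413
G1 X174.0307 Y20.8680
G1 X218.2828 Y113.9214
G0 X75.8518 Y69.8210
M4 S212
G1 X74.2294 Y73.7378 F2413
G1 X70.3126 Y75.3602
G1 X66.3958 Y73.7378
G1 X64.7734 Y69.8210
G1 X66.3958 Y65.9042
G1 X70.3126 Y64.2818
G1 X74.2294 Y65.9042
G1 X75.8518 Y69.8210
M5
G0 X0.0000 Y0.0000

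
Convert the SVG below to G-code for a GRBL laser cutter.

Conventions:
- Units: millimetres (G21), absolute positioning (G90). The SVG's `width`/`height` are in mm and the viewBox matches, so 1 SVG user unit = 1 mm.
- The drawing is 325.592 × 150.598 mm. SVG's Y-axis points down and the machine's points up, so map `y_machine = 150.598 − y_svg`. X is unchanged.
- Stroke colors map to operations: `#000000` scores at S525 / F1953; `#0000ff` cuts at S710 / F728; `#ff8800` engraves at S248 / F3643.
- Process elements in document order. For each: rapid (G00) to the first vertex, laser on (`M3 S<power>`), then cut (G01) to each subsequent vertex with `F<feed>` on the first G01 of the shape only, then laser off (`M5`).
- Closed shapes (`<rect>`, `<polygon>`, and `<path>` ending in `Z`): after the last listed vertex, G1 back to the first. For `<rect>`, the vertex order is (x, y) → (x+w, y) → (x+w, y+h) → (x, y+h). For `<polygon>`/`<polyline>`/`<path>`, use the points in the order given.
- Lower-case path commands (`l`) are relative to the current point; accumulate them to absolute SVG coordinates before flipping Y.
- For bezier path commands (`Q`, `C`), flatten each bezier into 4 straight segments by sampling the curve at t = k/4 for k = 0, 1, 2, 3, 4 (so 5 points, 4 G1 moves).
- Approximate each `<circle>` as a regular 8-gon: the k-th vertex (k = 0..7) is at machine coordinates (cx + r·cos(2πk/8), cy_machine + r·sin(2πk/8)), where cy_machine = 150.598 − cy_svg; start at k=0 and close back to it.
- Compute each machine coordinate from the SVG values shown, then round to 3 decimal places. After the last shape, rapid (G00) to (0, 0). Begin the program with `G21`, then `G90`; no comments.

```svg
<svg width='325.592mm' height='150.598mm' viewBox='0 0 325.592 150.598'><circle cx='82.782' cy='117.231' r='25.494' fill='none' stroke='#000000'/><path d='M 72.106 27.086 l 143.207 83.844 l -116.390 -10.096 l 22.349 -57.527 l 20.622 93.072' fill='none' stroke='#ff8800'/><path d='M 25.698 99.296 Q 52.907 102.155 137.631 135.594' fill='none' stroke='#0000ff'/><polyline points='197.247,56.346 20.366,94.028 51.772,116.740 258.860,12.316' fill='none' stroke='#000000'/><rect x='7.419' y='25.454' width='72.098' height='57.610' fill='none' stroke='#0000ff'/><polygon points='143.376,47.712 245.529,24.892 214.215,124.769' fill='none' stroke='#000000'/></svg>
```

Since the viewBox matches the mm dimensions, user units are millimetres directly. The only transform is the Y-flip y_m = 150.598 − y_svg.

Shape 1 is a circle drawn with `<circle>`. Its stroke #000000 means score at S525, F1953. After flipping Y the toolpath is (108.276,33.367) → (100.809,51.394) → (82.782,58.861) → (64.755,51.394) → (57.288,33.367) → (64.755,15.340) → (82.782,7.873) → (100.809,15.340) → (108.276,33.367), returning to the start.

Shape 2 is a open polyline drawn with `<path>`. Its stroke #ff8800 means engrave at S248, F3643. After flipping Y the toolpath is (72.106,123.512) → (215.313,39.668) → (98.923,49.764) → (121.272,107.291) → (141.894,14.219).

Shape 3 is a quadratic bezier drawn with `<path>`. Its stroke #0000ff means cut at S710, F728. After flipping Y the toolpath is (25.698,51.302) → (42.897,47.961) → (67.286,40.798) → (98.864,29.812) → (137.631,15.004).

Shape 4 is a open polyline drawn with `<polyline>`. Its stroke #000000 means score at S525, F1953. After flipping Y the toolpath is (197.247,94.252) → (20.366,56.570) → (51.772,33.858) → (258.860,138.282).

Shape 5 is a rectangle drawn with `<rect>`. Its stroke #0000ff means cut at S710, F728. After flipping Y the toolpath is (7.419,125.144) → (79.517,125.144) → (79.517,67.534) → (7.419,67.534) → (7.419,125.144), returning to the start.

Shape 6 is a regular polygon drawn with `<polygon>`. Its stroke #000000 means score at S525, F1953. After flipping Y the toolpath is (143.376,102.886) → (245.529,125.706) → (214.215,25.829) → (143.376,102.886), returning to the start.

G21
G90
G00 X108.276 Y33.367
M3 S525
G01 X100.809 Y51.394 F1953
G01 X82.782 Y58.861
G01 X64.755 Y51.394
G01 X57.288 Y33.367
G01 X64.755 Y15.340
G01 X82.782 Y7.873
G01 X100.809 Y15.340
G01 X108.276 Y33.367
M5
G00 X72.106 Y123.512
M3 S248
G01 X215.313 Y39.668 F3643
G01 X98.923 Y49.764
G01 X121.272 Y107.291
G01 X141.894 Y14.219
M5
G00 X25.698 Y51.302
M3 S710
G01 X42.897 Y47.961 F728
G01 X67.286 Y40.798
G01 X98.864 Y29.812
G01 X137.631 Y15.004
M5
G00 X197.247 Y94.252
M3 S525
G01 X20.366 Y56.570 F1953
G01 X51.772 Y33.858
G01 X258.860 Y138.282
M5
G00 X7.419 Y125.144
M3 S710
G01 X79.517 Y125.144 F728
G01 X79.517 Y67.534
G01 X7.419 Y67.534
G01 X7.419 Y125.144
M5
G00 X143.376 Y102.886
M3 S525
G01 X245.529 Y125.706 F1953
G01 X214.215 Y25.829
G01 X143.376 Y102.886
M5
G00 X0.000 Y0.000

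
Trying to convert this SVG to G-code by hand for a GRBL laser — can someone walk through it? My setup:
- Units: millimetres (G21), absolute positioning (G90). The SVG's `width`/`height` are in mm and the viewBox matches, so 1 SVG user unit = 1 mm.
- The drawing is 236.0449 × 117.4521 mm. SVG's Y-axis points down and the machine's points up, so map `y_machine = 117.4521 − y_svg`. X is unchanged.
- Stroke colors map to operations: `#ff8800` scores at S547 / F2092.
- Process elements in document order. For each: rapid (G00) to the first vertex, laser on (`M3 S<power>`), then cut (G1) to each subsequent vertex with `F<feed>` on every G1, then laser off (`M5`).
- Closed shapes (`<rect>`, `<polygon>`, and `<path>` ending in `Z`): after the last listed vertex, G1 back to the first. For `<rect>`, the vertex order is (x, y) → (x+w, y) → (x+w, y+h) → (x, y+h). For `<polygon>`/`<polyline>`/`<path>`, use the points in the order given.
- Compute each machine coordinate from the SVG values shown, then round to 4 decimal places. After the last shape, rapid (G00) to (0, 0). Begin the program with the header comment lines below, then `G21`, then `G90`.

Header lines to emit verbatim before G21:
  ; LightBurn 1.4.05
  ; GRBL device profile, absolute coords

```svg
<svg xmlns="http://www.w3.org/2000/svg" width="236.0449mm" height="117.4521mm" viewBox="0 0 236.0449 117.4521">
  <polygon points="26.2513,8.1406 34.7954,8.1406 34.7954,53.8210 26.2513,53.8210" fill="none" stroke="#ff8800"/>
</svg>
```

1 u = 1 mm; y_m = 117.4521 − y.

[1] `<polygon>` rectangle, #ff8800→score S547 F2092: (26.2513,109.3115) → (34.7954,109.3115) → (34.7954,63.6311) → (26.2513,63.6311) → (26.2513,109.3115) (closed)

; LightBurn 1.4.05
; GRBL device profile, absolute coords
G21
G90
G00 X26.2513 Y109.3115
M3 S547
G1 X34.7954 Y109.3115 F2092
G1 X34.7954 Y63.6311 F2092
G1 X26.2513 Y63.6311 F2092
G1 X26.2513 Y109.3115 F2092
M5
G00 X0.0000 Y0.0000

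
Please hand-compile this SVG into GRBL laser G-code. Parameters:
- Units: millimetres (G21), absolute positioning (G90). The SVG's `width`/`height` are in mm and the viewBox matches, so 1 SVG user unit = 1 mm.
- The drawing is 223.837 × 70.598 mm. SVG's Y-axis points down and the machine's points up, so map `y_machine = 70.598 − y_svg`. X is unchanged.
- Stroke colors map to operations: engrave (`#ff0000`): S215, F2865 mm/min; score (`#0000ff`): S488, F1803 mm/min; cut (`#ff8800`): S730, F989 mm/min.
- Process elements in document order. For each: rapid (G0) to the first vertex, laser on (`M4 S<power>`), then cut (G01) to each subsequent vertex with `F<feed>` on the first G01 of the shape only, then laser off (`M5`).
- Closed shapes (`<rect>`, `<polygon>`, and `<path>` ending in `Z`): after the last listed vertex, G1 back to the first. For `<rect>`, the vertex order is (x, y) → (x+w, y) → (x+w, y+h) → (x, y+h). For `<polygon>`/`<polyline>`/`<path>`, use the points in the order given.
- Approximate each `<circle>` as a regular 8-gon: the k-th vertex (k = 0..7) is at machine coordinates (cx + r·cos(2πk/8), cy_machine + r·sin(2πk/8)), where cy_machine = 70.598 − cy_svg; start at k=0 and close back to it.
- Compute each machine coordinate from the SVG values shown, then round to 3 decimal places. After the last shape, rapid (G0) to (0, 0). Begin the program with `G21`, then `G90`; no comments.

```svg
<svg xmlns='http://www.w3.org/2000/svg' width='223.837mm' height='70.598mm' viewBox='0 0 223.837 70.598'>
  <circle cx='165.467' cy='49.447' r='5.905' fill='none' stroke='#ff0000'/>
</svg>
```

Since the viewBox matches the mm dimensions, user units are millimetres directly. The only transform is the Y-flip y_m = 70.598 − y_svg.

Shape 1 is a circle drawn with `<circle>`. Its stroke #ff0000 means engrave at S215, F2865. After flipping Y the toolpath is (171.372,21.151) → (169.642,25.326) → (165.467,27.056) → (161.292,25.326) → (159.562,21.151) → (161.292,16.976) → (165.467,15.246) → (169.642,16.976) → (171.372,21.151), returning to the start.

G21
G90
G0 X171.372 Y21.151
M4 S215
G01 X169.642 Y25.326 F2865
G01 X165.467 Y27.056
G01 X161.292 Y25.326
G01 X159.562 Y21.151
G01 X161.292 Y16.976
G01 X165.467 Y15.246
G01 X169.642 Y16.976
G01 X171.372 Y21.151
M5
G0 X0.000 Y0.000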